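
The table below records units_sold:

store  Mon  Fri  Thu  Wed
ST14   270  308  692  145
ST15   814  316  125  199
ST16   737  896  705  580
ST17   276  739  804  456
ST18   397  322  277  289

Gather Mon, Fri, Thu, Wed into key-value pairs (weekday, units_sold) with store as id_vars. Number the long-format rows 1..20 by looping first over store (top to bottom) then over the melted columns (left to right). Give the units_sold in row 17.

20 rows total (5 × 4). Row 17: index ⌊(17-1)/4⌋ = 4 into store → ST18; (17-1) mod 4 = 0 into the melted columns → Mon.
So row 17 is (ST18, Mon, 397); units_sold = 397.

397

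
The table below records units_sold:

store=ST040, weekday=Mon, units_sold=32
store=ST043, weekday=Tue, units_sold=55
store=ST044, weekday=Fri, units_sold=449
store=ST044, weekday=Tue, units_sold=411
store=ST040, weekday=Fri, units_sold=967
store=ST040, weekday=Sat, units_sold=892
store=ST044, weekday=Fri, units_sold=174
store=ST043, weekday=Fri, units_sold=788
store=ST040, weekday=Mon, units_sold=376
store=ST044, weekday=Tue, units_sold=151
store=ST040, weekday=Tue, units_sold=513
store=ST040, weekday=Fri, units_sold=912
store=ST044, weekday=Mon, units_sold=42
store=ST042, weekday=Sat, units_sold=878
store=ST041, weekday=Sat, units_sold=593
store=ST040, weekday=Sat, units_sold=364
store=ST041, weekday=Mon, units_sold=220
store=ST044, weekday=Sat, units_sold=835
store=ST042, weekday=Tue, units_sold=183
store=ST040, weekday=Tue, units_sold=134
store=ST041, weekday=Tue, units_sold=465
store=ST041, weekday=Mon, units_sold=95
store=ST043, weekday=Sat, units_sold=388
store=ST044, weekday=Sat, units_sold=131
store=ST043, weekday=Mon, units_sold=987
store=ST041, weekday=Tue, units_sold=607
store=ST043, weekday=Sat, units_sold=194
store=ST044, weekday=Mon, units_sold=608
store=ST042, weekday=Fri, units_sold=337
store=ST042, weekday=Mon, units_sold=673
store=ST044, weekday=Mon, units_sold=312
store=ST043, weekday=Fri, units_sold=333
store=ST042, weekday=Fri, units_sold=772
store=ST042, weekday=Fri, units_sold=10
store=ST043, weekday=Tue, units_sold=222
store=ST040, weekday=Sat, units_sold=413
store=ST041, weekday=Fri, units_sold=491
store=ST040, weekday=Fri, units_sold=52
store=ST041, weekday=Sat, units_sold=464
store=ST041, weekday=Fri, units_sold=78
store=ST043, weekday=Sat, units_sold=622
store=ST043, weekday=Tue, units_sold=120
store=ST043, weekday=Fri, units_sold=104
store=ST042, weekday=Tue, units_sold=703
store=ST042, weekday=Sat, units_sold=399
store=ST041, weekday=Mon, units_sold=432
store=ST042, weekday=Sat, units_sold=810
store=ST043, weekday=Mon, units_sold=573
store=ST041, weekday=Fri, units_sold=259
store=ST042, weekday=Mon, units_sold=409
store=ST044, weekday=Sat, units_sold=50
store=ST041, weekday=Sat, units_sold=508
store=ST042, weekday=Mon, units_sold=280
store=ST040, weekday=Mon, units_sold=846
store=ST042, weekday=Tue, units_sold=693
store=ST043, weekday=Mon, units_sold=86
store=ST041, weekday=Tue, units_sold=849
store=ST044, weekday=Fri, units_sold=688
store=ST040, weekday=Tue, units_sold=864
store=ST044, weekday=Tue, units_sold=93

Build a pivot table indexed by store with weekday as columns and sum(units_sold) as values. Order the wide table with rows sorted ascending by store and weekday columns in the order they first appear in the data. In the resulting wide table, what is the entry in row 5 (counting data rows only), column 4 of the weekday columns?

With rows sorted ascending by store, row 5 is store=ST044. weekday columns in first-appearance order: Mon, Tue, Fri, Sat; column 4 is Sat.
Long rows with store=ST044, weekday=Sat: 835 + 131 + 50 = 1016.

1016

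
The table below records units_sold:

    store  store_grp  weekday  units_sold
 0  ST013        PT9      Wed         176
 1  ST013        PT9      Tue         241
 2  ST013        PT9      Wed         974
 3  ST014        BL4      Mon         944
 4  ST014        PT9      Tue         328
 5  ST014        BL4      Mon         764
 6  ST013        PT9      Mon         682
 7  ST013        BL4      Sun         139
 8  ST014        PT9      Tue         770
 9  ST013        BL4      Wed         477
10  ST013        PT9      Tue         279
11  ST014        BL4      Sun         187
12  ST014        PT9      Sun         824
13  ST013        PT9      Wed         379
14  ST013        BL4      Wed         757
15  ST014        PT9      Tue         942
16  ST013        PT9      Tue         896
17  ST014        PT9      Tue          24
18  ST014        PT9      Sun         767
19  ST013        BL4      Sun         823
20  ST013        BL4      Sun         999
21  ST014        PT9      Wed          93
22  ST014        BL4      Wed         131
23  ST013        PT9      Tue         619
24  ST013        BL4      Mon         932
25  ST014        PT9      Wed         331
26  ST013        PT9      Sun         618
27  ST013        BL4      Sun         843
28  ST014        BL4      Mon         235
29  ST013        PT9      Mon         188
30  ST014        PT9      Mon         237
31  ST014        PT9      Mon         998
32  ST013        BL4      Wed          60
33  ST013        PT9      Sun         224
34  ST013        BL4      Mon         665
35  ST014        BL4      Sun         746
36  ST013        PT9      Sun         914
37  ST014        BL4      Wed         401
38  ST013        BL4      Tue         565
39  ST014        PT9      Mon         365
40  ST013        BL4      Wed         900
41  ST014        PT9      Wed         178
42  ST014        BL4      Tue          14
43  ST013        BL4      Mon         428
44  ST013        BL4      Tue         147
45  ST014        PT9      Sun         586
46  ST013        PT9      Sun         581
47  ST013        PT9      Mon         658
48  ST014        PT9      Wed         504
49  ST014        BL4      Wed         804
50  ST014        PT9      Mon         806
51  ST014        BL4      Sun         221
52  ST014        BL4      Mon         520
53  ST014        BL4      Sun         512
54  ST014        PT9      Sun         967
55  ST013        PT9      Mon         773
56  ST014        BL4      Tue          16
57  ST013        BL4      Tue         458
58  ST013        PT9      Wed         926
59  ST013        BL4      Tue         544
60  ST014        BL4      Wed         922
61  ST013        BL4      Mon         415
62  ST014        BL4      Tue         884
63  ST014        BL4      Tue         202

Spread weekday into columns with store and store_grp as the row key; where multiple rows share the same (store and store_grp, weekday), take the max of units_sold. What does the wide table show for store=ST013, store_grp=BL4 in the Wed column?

900

Rows with store=ST013, store_grp=BL4 and weekday=Wed: units_sold values are 477, 757, 60, 900.
max(477, 757, 60, 900) = 900.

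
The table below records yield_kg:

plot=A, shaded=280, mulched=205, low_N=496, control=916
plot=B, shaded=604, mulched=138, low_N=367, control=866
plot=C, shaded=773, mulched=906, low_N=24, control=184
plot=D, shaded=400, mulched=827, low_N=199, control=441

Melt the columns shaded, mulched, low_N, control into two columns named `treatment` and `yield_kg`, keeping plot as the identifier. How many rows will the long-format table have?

16

4 plot values × 4 melted columns = 16 rows.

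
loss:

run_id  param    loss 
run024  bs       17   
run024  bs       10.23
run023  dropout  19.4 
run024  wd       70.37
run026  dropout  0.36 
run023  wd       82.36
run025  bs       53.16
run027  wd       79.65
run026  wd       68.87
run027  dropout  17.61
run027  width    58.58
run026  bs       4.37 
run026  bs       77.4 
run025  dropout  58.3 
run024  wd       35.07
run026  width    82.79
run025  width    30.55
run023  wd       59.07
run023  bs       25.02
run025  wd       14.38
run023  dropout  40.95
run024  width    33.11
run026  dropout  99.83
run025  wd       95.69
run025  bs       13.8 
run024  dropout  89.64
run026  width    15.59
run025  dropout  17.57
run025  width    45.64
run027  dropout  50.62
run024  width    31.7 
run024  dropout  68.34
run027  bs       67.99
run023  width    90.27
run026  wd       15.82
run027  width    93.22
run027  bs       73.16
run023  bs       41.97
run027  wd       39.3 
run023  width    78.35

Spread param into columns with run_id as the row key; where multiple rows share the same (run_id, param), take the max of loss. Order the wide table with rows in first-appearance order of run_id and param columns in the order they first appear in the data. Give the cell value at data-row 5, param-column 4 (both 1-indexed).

With rows in first-appearance order of run_id, row 5 is run_id=run027. param columns in first-appearance order: bs, dropout, wd, width; column 4 is width.
Long rows with run_id=run027, param=width: max(58.58, 93.22) = 93.22.

93.22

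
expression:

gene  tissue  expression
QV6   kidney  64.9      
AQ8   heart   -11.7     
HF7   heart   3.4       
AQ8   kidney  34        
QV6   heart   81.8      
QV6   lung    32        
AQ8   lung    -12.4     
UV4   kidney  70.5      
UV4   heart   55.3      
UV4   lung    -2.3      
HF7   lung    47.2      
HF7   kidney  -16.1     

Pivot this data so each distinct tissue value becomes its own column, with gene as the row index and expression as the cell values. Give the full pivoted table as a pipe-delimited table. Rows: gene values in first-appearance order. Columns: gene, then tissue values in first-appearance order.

| gene | kidney | heart | lung |
| QV6 | 64.9 | 81.8 | 32 |
| AQ8 | 34 | -11.7 | -12.4 |
| HF7 | -16.1 | 3.4 | 47.2 |
| UV4 | 70.5 | 55.3 | -2.3 |

Columns: gene plus the 3 distinct tissue values (kidney, heart, lung).
For example, row QV6 column kidney takes expression=64.9 from the long row (QV6, kidney).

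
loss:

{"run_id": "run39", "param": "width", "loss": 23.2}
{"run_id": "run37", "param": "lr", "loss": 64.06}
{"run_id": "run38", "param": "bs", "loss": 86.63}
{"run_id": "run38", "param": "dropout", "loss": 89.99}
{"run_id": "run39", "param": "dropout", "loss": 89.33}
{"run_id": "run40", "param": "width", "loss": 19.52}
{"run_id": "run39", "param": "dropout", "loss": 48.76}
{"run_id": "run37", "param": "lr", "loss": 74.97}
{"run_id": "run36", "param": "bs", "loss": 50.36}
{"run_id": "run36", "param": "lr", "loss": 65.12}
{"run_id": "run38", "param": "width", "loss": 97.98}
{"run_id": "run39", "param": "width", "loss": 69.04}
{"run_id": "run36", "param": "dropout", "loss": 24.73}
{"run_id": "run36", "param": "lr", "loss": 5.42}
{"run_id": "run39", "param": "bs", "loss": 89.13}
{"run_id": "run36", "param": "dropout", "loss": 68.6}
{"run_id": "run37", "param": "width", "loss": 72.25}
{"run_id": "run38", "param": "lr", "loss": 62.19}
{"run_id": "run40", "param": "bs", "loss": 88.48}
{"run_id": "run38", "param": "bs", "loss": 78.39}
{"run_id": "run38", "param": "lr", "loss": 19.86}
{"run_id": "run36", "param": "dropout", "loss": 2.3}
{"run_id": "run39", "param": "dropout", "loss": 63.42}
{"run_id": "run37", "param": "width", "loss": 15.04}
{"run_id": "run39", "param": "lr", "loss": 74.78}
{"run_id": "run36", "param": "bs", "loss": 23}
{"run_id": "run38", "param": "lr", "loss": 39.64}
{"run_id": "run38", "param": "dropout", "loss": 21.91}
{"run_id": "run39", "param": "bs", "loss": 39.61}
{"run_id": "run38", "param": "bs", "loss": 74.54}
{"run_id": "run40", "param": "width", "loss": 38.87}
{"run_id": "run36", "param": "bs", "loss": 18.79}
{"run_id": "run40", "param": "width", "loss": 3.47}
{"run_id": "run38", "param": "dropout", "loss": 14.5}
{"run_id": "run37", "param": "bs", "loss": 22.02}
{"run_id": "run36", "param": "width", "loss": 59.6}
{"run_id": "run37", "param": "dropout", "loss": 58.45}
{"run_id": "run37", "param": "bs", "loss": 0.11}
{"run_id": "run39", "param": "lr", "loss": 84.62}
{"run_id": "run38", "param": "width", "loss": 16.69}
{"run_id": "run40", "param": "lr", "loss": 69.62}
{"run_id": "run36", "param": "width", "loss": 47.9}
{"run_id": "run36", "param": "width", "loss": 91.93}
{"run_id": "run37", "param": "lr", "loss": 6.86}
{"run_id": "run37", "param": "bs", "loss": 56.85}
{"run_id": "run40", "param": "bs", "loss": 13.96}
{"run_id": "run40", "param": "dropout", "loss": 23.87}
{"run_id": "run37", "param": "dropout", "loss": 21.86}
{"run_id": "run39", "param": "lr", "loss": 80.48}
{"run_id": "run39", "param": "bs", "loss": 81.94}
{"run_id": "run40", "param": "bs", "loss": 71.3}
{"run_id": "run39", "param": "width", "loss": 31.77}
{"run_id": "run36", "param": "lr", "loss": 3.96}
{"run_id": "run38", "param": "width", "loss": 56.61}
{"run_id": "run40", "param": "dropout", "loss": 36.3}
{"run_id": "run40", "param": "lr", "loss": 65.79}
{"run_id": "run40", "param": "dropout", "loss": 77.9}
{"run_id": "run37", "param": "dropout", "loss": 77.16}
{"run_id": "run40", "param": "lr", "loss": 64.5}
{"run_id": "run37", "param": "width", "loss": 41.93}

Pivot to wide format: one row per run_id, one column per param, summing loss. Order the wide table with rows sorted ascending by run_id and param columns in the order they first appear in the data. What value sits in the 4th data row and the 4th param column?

201.51

With rows sorted ascending by run_id, row 4 is run_id=run39. param columns in first-appearance order: width, lr, bs, dropout; column 4 is dropout.
Long rows with run_id=run39, param=dropout: 89.33 + 48.76 + 63.42 = 201.51.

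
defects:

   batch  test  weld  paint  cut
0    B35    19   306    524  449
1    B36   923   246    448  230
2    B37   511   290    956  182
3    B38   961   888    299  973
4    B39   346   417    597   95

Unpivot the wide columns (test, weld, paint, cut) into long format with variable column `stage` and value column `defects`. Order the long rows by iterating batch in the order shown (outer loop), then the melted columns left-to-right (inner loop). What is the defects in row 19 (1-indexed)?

597

20 rows total (5 × 4). Row 19: index ⌊(19-1)/4⌋ = 4 into batch → B39; (19-1) mod 4 = 2 into the melted columns → paint.
So row 19 is (B39, paint, 597); defects = 597.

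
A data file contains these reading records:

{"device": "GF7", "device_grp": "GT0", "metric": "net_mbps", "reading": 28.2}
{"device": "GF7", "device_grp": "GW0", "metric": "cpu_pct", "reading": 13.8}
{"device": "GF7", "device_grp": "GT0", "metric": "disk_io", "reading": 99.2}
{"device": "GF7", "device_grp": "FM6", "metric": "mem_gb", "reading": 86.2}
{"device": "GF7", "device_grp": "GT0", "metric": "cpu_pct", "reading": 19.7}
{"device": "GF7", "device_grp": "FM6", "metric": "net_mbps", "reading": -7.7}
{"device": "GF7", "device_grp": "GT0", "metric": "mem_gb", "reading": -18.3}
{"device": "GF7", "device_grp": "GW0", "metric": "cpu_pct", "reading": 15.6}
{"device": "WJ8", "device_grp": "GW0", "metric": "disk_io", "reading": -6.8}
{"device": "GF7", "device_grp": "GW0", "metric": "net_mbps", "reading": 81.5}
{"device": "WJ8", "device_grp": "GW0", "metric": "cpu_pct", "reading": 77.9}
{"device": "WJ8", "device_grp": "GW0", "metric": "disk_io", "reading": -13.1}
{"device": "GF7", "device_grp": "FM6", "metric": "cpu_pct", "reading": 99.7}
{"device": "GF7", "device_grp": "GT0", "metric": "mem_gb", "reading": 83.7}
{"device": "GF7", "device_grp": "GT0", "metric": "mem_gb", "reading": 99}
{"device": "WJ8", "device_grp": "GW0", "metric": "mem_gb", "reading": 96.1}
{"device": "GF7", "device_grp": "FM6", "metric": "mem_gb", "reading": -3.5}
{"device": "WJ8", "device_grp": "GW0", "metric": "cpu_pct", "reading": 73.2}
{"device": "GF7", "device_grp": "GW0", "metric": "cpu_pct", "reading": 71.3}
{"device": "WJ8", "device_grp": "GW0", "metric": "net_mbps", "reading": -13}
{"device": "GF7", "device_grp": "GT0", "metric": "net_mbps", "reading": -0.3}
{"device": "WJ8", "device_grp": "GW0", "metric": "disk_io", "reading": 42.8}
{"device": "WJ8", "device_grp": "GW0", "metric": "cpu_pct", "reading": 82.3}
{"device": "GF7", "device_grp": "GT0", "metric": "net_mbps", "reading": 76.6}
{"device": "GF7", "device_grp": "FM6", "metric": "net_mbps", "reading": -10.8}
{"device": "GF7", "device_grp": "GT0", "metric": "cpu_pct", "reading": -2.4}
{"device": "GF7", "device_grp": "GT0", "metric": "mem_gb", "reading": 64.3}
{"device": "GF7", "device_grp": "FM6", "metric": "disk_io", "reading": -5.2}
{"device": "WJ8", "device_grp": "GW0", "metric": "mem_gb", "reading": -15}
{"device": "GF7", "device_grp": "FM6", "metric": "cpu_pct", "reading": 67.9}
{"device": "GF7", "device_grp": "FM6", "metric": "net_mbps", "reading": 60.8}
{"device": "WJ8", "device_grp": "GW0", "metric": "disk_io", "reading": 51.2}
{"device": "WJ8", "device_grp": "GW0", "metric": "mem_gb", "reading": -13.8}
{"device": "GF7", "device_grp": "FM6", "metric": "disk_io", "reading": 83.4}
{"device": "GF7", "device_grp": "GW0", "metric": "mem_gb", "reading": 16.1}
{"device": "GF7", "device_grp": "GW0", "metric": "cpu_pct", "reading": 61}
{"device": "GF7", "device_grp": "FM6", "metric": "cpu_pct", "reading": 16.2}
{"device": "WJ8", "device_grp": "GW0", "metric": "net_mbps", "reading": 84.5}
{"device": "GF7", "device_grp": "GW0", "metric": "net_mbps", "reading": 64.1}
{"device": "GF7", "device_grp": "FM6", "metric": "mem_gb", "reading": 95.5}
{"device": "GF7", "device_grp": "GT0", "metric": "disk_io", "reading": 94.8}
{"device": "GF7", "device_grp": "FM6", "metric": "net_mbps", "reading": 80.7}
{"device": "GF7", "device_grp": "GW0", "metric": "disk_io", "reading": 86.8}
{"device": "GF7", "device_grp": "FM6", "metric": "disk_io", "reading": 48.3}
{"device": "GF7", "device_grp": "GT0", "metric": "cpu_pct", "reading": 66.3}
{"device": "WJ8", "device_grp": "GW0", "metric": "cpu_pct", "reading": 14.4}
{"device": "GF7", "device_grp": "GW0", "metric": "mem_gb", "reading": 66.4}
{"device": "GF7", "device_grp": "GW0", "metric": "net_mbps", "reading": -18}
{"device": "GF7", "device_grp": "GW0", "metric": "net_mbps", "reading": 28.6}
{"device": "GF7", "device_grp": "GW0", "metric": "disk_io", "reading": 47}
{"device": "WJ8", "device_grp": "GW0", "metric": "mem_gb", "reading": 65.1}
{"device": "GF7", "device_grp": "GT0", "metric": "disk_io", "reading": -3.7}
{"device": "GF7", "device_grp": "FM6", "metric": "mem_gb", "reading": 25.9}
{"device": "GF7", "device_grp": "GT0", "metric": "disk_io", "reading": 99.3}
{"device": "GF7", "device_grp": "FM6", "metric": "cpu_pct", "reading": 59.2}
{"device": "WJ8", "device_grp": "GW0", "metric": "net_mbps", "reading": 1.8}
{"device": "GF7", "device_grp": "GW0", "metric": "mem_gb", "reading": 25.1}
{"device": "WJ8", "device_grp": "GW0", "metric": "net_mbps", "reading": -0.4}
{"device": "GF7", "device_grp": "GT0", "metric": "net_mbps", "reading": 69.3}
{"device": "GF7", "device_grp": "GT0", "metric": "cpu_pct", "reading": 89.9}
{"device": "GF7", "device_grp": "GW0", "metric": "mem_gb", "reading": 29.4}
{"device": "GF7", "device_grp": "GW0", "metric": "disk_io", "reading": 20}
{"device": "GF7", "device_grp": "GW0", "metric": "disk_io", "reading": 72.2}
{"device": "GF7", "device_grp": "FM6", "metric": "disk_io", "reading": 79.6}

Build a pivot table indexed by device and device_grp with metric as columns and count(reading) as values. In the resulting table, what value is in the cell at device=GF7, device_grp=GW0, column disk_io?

Rows with device=GF7, device_grp=GW0 and metric=disk_io: reading values are 86.8, 47, 20, 72.2.
4 rows match — count = 4.

4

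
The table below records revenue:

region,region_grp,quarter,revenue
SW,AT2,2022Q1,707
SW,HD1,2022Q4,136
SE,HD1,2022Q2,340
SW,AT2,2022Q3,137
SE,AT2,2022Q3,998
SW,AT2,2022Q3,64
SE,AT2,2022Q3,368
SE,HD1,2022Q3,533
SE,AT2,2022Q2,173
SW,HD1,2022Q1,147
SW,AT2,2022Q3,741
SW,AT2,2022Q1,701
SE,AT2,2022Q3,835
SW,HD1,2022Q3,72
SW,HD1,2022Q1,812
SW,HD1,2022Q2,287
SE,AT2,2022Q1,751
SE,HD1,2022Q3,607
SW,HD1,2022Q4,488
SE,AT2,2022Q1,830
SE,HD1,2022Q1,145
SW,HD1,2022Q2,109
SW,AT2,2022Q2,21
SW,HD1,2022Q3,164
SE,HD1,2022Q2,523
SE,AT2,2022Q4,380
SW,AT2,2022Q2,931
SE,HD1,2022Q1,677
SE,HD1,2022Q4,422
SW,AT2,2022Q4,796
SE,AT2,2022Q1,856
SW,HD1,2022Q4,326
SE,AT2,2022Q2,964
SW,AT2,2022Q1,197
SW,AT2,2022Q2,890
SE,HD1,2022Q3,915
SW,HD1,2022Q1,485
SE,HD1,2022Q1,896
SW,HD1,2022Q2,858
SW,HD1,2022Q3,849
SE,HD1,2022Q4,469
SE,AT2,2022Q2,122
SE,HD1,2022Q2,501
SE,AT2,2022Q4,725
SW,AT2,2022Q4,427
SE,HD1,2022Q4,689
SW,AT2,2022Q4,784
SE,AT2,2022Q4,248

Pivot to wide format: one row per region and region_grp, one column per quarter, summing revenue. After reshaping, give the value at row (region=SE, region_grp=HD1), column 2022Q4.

Rows with region=SE, region_grp=HD1 and quarter=2022Q4: revenue values are 422, 469, 689.
422 + 469 + 689 = 1580.

1580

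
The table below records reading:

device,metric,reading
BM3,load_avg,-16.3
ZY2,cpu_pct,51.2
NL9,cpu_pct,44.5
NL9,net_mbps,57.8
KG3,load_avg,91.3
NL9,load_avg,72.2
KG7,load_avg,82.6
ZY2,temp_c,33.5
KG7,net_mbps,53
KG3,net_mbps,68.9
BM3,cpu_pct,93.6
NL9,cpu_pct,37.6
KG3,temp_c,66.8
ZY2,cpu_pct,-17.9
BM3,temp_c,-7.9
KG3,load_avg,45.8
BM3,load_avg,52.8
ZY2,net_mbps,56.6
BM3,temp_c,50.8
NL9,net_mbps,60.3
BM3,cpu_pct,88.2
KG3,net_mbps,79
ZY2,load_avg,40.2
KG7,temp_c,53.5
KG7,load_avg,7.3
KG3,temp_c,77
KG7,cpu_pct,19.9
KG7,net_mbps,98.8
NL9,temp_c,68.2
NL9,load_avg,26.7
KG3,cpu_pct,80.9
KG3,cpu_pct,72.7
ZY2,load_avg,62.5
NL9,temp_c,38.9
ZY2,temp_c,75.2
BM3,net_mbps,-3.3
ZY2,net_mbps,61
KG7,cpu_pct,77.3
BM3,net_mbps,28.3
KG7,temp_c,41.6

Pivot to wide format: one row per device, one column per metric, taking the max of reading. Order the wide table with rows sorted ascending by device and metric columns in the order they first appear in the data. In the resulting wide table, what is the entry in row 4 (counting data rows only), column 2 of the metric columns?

44.5

With rows sorted ascending by device, row 4 is device=NL9. metric columns in first-appearance order: load_avg, cpu_pct, net_mbps, temp_c; column 2 is cpu_pct.
Long rows with device=NL9, metric=cpu_pct: max(44.5, 37.6) = 44.5.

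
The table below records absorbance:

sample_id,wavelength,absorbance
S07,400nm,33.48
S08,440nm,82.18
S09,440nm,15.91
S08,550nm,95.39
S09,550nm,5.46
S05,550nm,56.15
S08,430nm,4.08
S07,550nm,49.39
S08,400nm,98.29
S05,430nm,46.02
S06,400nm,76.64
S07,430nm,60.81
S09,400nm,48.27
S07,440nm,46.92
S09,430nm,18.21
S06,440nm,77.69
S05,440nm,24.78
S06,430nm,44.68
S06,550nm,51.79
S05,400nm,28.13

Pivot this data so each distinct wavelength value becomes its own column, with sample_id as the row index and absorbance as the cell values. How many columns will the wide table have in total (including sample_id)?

5

1 column for sample_id plus 4 distinct wavelength values → 5 columns.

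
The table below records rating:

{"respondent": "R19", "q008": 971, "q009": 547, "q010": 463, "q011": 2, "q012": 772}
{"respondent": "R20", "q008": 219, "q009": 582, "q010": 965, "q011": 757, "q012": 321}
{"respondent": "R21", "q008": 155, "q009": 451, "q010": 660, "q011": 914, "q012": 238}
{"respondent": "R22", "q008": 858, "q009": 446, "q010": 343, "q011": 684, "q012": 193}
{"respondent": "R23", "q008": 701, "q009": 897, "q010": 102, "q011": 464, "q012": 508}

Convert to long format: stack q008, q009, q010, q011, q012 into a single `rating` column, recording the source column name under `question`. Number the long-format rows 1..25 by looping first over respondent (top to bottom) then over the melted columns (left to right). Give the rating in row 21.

701

25 rows total (5 × 5). Row 21: index ⌊(21-1)/5⌋ = 4 into respondent → R23; (21-1) mod 5 = 0 into the melted columns → q008.
So row 21 is (R23, q008, 701); rating = 701.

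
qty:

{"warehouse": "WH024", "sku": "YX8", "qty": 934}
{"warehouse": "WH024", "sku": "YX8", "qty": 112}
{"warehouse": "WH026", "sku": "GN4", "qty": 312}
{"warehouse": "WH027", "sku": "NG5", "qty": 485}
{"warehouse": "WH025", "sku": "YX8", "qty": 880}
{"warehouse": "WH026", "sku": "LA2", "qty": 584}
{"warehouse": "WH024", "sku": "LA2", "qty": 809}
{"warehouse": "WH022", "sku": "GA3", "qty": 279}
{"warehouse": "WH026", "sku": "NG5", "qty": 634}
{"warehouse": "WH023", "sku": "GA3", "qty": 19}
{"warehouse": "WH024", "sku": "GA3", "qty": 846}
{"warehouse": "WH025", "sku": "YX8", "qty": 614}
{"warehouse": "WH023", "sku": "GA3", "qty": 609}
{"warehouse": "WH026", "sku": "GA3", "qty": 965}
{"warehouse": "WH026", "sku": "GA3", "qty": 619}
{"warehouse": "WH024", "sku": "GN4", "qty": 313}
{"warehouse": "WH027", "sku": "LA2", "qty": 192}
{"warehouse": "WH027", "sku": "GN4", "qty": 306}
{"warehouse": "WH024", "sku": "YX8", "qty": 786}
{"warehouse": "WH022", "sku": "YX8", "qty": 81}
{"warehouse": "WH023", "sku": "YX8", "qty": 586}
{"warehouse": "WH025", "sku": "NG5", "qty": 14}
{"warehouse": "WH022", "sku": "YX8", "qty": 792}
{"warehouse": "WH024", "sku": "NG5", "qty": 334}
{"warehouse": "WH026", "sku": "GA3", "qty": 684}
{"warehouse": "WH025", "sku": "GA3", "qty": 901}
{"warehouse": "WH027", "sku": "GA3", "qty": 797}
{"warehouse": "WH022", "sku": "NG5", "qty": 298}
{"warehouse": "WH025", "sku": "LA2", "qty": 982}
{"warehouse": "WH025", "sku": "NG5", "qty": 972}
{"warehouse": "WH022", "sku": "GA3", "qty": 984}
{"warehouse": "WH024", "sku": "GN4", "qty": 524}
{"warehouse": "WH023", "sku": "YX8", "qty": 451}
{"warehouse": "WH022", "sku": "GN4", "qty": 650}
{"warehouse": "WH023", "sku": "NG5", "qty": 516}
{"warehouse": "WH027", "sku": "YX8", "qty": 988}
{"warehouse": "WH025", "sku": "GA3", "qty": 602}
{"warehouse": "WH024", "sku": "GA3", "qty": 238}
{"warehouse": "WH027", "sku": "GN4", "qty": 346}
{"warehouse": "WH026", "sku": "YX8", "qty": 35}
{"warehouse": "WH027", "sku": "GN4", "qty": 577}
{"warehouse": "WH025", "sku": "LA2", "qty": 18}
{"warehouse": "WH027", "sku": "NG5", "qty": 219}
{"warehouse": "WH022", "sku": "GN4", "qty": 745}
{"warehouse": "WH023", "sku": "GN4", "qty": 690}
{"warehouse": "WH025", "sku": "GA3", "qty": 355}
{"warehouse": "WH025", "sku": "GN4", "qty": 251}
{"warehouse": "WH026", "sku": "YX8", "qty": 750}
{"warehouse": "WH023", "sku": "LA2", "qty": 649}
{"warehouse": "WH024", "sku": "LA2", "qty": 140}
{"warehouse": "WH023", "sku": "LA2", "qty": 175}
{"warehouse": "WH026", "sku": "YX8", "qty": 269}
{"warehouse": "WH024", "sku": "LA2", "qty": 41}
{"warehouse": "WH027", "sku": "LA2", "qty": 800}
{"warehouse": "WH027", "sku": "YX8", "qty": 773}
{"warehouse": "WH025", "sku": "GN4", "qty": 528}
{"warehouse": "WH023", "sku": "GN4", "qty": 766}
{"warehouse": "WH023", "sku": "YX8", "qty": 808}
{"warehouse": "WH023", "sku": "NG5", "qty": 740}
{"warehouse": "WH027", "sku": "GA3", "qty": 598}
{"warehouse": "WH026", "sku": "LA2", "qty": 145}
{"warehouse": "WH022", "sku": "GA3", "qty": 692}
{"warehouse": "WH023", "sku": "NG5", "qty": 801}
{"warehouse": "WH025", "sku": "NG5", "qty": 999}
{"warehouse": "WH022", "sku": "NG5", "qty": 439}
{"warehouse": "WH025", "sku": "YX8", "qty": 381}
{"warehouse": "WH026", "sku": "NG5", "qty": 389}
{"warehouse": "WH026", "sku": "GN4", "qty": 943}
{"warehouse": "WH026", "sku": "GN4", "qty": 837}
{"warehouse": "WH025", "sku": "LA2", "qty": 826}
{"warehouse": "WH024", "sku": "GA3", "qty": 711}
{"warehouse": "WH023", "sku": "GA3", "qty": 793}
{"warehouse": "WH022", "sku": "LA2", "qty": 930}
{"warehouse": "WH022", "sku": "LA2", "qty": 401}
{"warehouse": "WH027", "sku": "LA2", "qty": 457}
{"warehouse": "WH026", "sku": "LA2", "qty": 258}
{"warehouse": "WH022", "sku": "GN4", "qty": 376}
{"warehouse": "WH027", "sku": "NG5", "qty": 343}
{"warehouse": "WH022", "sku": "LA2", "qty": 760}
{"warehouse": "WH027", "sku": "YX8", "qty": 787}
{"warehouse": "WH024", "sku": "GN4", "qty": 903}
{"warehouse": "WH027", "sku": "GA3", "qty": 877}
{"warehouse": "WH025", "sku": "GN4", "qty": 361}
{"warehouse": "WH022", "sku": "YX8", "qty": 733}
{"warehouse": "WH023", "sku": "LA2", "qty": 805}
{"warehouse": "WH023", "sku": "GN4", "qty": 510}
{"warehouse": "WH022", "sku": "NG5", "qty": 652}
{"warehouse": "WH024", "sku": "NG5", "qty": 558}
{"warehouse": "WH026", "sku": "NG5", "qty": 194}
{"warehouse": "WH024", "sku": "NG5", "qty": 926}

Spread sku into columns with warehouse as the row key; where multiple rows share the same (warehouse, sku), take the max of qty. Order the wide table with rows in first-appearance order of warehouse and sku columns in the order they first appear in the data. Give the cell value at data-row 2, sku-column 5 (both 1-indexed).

With rows in first-appearance order of warehouse, row 2 is warehouse=WH026. sku columns in first-appearance order: YX8, GN4, NG5, LA2, GA3; column 5 is GA3.
Long rows with warehouse=WH026, sku=GA3: max(965, 619, 684) = 965.

965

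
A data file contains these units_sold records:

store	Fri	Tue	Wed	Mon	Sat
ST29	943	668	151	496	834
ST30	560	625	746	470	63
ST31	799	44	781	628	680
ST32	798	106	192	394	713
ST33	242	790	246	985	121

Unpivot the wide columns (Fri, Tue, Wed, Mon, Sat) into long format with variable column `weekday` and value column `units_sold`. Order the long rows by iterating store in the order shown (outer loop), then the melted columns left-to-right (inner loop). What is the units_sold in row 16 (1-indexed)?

798

25 rows total (5 × 5). Row 16: index ⌊(16-1)/5⌋ = 3 into store → ST32; (16-1) mod 5 = 0 into the melted columns → Fri.
So row 16 is (ST32, Fri, 798); units_sold = 798.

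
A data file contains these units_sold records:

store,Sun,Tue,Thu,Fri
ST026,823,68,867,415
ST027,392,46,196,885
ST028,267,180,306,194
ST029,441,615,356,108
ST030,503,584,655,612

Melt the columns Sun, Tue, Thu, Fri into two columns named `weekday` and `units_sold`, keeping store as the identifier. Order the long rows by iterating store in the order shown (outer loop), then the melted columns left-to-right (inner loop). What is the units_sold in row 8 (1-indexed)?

20 rows total (5 × 4). Row 8: index ⌊(8-1)/4⌋ = 1 into store → ST027; (8-1) mod 4 = 3 into the melted columns → Fri.
So row 8 is (ST027, Fri, 885); units_sold = 885.

885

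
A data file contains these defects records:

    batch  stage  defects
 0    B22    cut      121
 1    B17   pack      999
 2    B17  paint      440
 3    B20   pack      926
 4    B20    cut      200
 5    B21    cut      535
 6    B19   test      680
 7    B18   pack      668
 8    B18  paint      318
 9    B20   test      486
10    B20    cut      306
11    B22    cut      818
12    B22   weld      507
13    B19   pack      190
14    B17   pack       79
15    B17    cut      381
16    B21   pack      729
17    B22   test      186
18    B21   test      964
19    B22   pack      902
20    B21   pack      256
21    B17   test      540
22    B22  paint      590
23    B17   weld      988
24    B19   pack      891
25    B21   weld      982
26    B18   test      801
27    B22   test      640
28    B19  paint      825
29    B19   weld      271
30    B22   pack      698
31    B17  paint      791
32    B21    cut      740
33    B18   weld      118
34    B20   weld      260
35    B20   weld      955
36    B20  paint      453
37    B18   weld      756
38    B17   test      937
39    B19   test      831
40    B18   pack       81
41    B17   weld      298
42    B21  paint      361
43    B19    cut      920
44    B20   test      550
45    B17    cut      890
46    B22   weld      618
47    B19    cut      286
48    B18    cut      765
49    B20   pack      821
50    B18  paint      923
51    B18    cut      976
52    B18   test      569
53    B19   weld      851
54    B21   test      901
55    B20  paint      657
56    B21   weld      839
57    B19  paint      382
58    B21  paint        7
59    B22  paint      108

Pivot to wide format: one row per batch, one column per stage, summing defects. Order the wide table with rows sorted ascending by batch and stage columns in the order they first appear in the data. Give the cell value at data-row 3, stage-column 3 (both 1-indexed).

1207

With rows sorted ascending by batch, row 3 is batch=B19. stage columns in first-appearance order: cut, pack, paint, test, weld; column 3 is paint.
Long rows with batch=B19, stage=paint: 825 + 382 = 1207.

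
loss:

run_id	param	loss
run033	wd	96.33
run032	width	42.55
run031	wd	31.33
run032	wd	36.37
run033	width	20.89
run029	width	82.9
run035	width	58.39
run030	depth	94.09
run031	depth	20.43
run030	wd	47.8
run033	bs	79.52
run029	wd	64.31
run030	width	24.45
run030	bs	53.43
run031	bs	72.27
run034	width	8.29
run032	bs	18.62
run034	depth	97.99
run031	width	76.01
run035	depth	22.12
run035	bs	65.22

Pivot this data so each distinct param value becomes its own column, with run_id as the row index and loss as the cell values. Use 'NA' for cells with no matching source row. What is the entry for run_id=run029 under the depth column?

No long-format row has run_id=run029 and param=depth, so the cell is NA.

NA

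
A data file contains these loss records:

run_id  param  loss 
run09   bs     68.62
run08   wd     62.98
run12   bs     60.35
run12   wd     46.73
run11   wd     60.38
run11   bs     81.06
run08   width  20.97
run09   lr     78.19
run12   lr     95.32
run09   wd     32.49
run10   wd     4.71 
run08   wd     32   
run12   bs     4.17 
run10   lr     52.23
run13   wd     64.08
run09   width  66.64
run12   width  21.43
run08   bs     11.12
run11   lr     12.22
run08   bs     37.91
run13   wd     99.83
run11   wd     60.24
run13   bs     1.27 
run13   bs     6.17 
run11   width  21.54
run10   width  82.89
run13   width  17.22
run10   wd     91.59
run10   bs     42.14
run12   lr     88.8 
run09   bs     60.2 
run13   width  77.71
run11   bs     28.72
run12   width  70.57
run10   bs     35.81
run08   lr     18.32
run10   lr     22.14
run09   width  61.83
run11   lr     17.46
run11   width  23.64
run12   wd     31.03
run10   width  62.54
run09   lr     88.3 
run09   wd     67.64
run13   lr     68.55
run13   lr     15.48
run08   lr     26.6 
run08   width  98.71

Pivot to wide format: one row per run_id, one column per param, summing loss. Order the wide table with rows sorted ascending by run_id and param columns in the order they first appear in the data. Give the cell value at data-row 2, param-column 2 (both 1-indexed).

100.13

With rows sorted ascending by run_id, row 2 is run_id=run09. param columns in first-appearance order: bs, wd, width, lr; column 2 is wd.
Long rows with run_id=run09, param=wd: 32.49 + 67.64 = 100.13.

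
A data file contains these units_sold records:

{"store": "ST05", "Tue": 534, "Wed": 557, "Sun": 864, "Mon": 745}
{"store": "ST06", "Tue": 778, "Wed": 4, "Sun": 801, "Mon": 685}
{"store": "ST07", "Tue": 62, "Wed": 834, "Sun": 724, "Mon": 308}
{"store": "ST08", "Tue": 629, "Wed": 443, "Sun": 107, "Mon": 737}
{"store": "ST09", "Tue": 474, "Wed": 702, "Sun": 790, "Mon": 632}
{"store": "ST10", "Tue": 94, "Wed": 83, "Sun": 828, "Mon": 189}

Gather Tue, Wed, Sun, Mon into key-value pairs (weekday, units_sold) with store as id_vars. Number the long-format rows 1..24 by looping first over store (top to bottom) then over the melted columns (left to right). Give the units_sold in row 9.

62

24 rows total (6 × 4). Row 9: index ⌊(9-1)/4⌋ = 2 into store → ST07; (9-1) mod 4 = 0 into the melted columns → Tue.
So row 9 is (ST07, Tue, 62); units_sold = 62.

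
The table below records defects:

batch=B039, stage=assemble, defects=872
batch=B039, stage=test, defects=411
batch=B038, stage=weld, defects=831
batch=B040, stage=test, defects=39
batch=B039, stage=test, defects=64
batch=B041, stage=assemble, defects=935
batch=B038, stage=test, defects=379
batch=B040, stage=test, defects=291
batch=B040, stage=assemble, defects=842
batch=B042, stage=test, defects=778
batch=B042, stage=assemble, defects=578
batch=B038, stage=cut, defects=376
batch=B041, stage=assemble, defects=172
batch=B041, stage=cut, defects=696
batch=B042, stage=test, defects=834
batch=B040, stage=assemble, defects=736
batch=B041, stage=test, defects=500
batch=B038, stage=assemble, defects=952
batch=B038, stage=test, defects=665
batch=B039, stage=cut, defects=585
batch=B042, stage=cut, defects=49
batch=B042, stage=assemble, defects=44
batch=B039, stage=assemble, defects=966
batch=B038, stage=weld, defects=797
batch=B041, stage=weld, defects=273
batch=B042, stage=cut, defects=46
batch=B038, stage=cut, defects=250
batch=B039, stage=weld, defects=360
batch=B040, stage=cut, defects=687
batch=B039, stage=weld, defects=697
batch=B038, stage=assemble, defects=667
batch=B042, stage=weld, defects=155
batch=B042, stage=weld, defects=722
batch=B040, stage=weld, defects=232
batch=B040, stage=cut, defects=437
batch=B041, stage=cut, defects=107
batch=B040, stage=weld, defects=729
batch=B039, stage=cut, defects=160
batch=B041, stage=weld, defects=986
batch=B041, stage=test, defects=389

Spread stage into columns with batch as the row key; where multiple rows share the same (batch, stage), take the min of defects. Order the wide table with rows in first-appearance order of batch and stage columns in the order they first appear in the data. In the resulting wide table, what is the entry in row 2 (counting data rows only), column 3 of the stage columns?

797

With rows in first-appearance order of batch, row 2 is batch=B038. stage columns in first-appearance order: assemble, test, weld, cut; column 3 is weld.
Long rows with batch=B038, stage=weld: min(831, 797) = 797.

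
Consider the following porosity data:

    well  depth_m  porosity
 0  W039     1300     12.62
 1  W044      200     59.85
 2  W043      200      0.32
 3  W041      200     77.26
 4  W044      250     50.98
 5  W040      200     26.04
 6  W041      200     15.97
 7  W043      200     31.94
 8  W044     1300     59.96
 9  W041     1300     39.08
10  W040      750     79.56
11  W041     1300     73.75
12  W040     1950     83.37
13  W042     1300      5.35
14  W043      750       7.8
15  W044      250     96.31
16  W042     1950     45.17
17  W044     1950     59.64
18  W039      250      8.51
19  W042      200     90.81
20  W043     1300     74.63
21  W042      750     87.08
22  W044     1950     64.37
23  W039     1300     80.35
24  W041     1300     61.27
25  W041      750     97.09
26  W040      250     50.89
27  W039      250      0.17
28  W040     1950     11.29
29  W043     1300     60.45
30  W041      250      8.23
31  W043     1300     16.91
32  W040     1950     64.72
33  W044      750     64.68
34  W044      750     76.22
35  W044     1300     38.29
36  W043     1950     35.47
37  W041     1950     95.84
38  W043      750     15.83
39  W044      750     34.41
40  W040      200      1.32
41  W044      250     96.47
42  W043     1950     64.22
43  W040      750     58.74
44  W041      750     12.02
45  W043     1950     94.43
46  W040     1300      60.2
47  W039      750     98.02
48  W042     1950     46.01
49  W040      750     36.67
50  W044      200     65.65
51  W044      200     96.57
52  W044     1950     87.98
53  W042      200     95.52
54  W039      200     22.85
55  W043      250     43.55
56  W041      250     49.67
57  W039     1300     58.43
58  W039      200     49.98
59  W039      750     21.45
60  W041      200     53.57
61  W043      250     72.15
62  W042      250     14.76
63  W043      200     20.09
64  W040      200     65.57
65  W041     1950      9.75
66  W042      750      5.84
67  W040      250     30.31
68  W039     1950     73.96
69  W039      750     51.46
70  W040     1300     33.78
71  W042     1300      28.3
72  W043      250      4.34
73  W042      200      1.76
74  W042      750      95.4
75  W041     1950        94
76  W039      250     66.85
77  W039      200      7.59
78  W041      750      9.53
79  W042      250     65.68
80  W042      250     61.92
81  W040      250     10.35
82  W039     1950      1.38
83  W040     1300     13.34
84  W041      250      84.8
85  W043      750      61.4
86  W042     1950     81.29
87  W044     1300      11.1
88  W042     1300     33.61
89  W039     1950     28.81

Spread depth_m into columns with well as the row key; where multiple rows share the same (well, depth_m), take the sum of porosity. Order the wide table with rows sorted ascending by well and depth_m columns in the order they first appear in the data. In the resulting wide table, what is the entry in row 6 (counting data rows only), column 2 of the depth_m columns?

222.07

With rows sorted ascending by well, row 6 is well=W044. depth_m columns in first-appearance order: 1300, 200, 250, 750, 1950; column 2 is 200.
Long rows with well=W044, depth_m=200: 59.85 + 65.65 + 96.57 = 222.07.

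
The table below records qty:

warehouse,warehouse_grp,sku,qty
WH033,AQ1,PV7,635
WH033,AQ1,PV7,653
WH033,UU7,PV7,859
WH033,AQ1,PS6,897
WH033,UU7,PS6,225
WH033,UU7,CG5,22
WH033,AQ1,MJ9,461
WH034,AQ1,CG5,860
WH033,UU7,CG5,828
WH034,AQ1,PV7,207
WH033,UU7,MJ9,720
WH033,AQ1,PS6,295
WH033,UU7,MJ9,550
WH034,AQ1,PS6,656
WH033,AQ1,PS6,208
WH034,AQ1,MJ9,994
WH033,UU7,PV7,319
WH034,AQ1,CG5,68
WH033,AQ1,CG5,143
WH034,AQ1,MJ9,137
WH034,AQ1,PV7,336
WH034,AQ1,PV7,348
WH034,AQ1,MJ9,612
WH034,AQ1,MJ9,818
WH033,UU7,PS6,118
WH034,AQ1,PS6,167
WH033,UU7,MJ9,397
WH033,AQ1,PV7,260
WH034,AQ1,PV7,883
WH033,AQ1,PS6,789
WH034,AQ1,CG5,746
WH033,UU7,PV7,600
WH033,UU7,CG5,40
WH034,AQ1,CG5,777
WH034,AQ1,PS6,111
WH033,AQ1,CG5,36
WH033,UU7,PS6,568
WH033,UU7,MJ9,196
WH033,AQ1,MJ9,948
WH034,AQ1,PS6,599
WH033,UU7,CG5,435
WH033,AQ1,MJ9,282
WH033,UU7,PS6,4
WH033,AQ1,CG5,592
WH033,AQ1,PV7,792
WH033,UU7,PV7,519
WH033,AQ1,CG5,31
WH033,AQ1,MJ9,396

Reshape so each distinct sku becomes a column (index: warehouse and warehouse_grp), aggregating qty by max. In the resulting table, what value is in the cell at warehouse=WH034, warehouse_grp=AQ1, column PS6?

Rows with warehouse=WH034, warehouse_grp=AQ1 and sku=PS6: qty values are 656, 167, 111, 599.
max(656, 167, 111, 599) = 656.

656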